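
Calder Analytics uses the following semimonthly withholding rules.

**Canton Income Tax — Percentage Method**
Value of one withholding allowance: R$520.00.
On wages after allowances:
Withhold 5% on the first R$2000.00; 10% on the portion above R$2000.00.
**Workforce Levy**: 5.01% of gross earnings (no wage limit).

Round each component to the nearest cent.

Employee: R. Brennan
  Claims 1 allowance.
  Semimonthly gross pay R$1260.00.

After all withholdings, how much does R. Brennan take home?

Canton Income Tax: taxable = R$1260.00 − 1×R$520.00 = R$740.00
  5% × R$740.00 = R$37.00
Workforce Levy: 5.01% × R$1260.00 = R$63.13
Total withheld: R$37.00 + R$63.13 = R$100.13
Net pay: R$1260.00 − R$100.13 = R$1159.87

R$1159.87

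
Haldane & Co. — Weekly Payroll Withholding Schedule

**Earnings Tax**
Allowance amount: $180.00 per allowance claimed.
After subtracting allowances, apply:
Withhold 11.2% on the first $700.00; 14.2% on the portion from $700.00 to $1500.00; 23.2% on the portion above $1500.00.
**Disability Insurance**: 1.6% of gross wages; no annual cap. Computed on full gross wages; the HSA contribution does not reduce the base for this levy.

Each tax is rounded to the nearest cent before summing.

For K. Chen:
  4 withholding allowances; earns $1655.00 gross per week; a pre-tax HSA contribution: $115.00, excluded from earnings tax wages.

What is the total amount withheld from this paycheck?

$121.92

Earnings Tax: taxable = $1655.00 − $115.00 − 4×$180.00 = $820.00
  $78.40 + 14.2% × ($820.00 − $700.00) = $78.40 + 14.2% × $120.00 = $95.44
Disability Insurance: 1.6% × $1655.00 = $26.48
Total: $95.44 + $26.48 = $121.92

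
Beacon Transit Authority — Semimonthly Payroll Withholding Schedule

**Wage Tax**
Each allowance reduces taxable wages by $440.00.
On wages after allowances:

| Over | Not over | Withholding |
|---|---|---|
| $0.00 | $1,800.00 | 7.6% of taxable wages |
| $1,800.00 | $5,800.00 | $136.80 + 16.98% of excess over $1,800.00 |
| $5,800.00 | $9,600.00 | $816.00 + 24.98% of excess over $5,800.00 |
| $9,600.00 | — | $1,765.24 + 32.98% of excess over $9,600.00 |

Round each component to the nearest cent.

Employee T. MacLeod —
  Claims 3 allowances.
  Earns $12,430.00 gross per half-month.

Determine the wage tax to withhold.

Wage Tax: taxable = $12,430.00 − 3×$440.00 = $11,110.00
  $1,765.24 + 32.98% × ($11,110.00 − $9,600.00) = $1,765.24 + 32.98% × $1,510.00 = $2,263.24

$2,263.24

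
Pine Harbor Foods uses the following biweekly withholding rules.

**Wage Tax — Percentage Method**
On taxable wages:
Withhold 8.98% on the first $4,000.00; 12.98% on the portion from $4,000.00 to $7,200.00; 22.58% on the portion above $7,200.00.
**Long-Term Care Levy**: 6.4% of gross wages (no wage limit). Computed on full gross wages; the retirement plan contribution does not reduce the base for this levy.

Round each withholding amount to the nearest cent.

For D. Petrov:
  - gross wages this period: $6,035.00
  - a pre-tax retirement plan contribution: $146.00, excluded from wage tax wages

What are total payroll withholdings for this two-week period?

Wage Tax: taxable = $6,035.00 − $146.00 = $5,889.00
  $359.20 + 12.98% × ($5,889.00 − $4,000.00) = $359.20 + 12.98% × $1,889.00 = $604.39
Long-Term Care Levy: 6.4% × $6,035.00 = $386.24
Total: $604.39 + $386.24 = $990.63

$990.63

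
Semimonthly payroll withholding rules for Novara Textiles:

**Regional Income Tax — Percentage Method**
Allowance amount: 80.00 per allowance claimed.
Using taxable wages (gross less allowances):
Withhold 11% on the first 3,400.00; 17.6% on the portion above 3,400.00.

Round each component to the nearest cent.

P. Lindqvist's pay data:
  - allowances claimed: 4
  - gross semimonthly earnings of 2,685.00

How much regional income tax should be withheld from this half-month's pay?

Regional Income Tax: taxable = 2,685.00 − 4×80.00 = 2,365.00
  11% × 2,365.00 = 260.15

260.15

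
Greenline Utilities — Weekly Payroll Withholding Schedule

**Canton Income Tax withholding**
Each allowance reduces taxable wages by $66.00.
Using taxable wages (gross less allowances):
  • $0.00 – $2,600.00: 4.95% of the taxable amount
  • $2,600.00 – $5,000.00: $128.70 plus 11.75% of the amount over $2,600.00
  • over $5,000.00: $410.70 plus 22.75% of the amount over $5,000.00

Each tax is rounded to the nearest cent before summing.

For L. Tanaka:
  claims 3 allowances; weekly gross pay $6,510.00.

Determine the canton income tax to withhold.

Canton Income Tax: taxable = $6,510.00 − 3×$66.00 = $6,312.00
  $410.70 + 22.75% × ($6,312.00 − $5,000.00) = $410.70 + 22.75% × $1,312.00 = $709.18

$709.18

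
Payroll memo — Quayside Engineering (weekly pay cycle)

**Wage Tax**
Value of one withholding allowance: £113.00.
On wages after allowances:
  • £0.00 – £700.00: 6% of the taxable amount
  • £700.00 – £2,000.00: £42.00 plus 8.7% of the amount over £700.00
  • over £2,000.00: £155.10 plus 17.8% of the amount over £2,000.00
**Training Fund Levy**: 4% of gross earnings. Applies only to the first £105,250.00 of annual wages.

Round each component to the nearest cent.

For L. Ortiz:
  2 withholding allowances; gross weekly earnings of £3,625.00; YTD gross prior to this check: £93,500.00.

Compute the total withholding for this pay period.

£549.12

Wage Tax: taxable = £3,625.00 − 2×£113.00 = £3,399.00
  £155.10 + 17.8% × (£3,399.00 − £2,000.00) = £155.10 + 17.8% × £1,399.00 = £404.12
Training Fund Levy: 4% × £3,625.00 = £145.00
Total: £404.12 + £145.00 = £549.12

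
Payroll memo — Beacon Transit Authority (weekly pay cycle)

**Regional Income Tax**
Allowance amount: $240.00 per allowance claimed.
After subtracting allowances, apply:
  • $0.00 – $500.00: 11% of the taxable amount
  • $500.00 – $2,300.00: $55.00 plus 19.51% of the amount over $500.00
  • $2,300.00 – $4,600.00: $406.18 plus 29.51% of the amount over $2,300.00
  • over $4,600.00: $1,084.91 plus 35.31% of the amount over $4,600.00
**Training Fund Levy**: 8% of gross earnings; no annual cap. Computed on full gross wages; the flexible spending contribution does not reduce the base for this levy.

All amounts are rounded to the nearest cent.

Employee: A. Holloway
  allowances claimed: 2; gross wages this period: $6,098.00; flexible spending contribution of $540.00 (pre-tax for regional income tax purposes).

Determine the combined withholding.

Regional Income Tax: taxable = $6,098.00 − $540.00 − 2×$240.00 = $5,078.00
  $1,084.91 + 35.31% × ($5,078.00 − $4,600.00) = $1,084.91 + 35.31% × $478.00 = $1,253.69
Training Fund Levy: 8% × $6,098.00 = $487.84
Total: $1,253.69 + $487.84 = $1,741.53

$1,741.53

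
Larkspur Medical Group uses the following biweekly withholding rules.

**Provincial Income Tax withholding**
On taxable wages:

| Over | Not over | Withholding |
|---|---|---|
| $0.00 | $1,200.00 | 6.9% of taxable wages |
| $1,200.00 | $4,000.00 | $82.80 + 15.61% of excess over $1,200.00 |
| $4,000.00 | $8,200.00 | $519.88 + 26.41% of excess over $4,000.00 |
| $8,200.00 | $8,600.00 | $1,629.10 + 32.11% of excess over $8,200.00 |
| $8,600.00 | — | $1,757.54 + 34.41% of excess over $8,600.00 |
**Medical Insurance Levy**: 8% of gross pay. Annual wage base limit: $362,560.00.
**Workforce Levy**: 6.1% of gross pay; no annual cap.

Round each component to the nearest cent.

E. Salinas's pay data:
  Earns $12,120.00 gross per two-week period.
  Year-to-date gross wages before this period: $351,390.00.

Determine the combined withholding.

Provincial Income Tax: taxable = $12,120.00
  $1,757.54 + 34.41% × ($12,120.00 − $8,600.00) = $1,757.54 + 34.41% × $3,520.00 = $2,968.77
Medical Insurance Levy: cap $362,560.00 − YTD $351,390.00 = $11,170.00 subject; 8% × $11,170.00 = $893.60
Workforce Levy: 6.1% × $12,120.00 = $739.32
Total: $2,968.77 + $893.60 + $739.32 = $4,601.69

$4,601.69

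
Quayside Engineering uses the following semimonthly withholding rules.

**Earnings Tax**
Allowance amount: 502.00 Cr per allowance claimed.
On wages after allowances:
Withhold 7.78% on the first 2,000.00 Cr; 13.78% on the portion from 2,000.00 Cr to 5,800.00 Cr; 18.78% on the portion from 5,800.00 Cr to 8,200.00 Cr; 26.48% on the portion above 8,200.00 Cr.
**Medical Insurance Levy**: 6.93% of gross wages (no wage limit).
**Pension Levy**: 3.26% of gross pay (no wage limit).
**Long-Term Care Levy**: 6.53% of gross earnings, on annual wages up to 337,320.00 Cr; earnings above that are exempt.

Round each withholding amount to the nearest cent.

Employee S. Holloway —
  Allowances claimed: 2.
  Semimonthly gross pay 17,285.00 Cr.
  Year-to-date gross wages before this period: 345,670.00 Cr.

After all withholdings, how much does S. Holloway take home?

12,253.85 Cr

Earnings Tax: taxable = 17,285.00 Cr − 2×502.00 Cr = 16,281.00 Cr
  1,129.96 Cr + 26.48% × (16,281.00 Cr − 8,200.00 Cr) = 1,129.96 Cr + 26.48% × 8,081.00 Cr = 3,269.81 Cr
Medical Insurance Levy: 6.93% × 17,285.00 Cr = 1,197.85 Cr
Pension Levy: 3.26% × 17,285.00 Cr = 563.49 Cr
Long-Term Care Levy: YTD 345,670.00 Cr ≥ cap 337,320.00 Cr → 0.00 Cr
Total withheld: 3,269.81 Cr + 1,197.85 Cr + 563.49 Cr + 0.00 Cr = 5,031.15 Cr
Net pay: 17,285.00 Cr − 5,031.15 Cr = 12,253.85 Cr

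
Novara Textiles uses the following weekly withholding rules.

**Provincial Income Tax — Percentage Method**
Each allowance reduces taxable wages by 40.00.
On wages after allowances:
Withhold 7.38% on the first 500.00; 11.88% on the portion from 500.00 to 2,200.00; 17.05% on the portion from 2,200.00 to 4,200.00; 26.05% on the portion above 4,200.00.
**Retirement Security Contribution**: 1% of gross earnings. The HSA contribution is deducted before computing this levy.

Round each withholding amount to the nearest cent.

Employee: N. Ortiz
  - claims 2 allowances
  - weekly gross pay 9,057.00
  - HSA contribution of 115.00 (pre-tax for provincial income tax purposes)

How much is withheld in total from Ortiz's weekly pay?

Provincial Income Tax: taxable = 9,057.00 − 115.00 − 2×40.00 = 8,862.00
  579.86 + 26.05% × (8,862.00 − 4,200.00) = 579.86 + 26.05% × 4,662.00 = 1,794.31
Retirement Security Contribution: 1% × 8,942.00 = 89.42
Total: 1,794.31 + 89.42 = 1,883.73

1,883.73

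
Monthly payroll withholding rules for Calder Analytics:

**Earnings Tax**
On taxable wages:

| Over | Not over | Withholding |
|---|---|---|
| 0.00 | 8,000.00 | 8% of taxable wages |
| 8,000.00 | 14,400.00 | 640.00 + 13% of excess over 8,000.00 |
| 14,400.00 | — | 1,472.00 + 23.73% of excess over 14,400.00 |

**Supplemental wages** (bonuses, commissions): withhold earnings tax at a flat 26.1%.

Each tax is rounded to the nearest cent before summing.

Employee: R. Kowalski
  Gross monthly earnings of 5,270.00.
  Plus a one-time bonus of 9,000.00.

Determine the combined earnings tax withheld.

Earnings Tax: taxable = 5,270.00
  8% × 5,270.00 = 421.60
Supplemental (26.1% flat on bonus): 26.1% × 9,000.00 = 2,349.00
Total earnings tax: 421.60 + 2,349.00 = 2,770.60

2,770.60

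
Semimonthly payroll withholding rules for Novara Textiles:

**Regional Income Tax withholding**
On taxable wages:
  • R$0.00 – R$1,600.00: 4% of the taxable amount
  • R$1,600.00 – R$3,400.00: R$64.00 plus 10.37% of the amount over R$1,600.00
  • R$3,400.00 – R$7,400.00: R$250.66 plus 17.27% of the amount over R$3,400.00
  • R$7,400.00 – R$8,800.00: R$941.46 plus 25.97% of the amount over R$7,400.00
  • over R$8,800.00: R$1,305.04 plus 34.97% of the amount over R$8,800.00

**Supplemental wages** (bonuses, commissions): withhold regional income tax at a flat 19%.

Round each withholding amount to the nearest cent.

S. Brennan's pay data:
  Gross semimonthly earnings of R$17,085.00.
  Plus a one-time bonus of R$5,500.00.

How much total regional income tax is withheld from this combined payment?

R$5,247.30

Regional Income Tax: taxable = R$17,085.00
  R$1,305.04 + 34.97% × (R$17,085.00 − R$8,800.00) = R$1,305.04 + 34.97% × R$8,285.00 = R$4,202.30
Supplemental (19% flat on bonus): 19% × R$5,500.00 = R$1,045.00
Total regional income tax: R$4,202.30 + R$1,045.00 = R$5,247.30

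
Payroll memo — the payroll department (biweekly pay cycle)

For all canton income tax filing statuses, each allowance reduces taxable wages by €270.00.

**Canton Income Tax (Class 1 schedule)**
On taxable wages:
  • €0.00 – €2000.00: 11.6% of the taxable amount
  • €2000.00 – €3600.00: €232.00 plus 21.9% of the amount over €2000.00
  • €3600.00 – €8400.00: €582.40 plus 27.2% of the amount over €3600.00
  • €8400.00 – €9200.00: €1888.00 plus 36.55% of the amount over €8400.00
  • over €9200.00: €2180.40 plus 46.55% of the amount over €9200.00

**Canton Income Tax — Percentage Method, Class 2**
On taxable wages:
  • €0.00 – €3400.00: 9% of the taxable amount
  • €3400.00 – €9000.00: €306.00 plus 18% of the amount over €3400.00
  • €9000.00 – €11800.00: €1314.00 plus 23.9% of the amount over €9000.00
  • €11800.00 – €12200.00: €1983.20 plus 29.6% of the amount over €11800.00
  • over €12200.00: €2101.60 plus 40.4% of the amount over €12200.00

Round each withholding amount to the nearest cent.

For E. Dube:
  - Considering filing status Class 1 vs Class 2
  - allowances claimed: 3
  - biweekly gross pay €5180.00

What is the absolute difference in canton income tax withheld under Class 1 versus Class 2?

€311.24

Canton Income Tax (Class 1): taxable = €5180.00 − 3×€270.00 = €4370.00
  €582.40 + 27.2% × (€4370.00 − €3600.00) = €582.40 + 27.2% × €770.00 = €791.84
Canton Income Tax (Class 2): taxable = €5180.00 − 3×€270.00 = €4370.00
  €306.00 + 18% × (€4370.00 − €3400.00) = €306.00 + 18% × €970.00 = €480.60
Difference: |€791.84 − €480.60| = €311.24 (higher under Class 1)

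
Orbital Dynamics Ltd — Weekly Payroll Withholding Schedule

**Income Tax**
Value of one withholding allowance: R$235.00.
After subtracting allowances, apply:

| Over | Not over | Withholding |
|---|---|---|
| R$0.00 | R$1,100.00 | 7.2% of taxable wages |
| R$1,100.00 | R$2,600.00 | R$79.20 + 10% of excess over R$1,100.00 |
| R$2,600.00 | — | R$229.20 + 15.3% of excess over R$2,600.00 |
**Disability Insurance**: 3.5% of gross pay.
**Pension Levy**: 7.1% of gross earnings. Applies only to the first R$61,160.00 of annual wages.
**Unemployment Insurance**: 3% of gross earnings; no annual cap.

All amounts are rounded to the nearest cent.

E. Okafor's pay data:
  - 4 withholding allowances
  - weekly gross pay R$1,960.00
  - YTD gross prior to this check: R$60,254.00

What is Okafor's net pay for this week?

Income Tax: taxable = R$1,960.00 − 4×R$235.00 = R$1,020.00
  7.2% × R$1,020.00 = R$73.44
Disability Insurance: 3.5% × R$1,960.00 = R$68.60
Pension Levy: cap R$61,160.00 − YTD R$60,254.00 = R$906.00 subject; 7.1% × R$906.00 = R$64.33
Unemployment Insurance: 3% × R$1,960.00 = R$58.80
Total withheld: R$73.44 + R$68.60 + R$64.33 + R$58.80 = R$265.17
Net pay: R$1,960.00 − R$265.17 = R$1,694.83

R$1,694.83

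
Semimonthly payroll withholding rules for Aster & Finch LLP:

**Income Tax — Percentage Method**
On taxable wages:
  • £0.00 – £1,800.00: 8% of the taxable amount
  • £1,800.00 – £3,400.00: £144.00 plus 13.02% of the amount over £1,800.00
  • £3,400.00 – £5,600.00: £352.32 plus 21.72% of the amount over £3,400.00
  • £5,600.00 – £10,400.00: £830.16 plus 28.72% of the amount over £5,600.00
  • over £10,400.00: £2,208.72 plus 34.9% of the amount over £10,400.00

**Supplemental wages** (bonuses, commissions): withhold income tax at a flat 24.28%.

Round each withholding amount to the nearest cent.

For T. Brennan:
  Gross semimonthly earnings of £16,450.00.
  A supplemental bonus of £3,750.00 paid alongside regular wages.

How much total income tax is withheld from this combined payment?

Income Tax: taxable = £16,450.00
  £2,208.72 + 34.9% × (£16,450.00 − £10,400.00) = £2,208.72 + 34.9% × £6,050.00 = £4,320.17
Supplemental (24.28% flat on bonus): 24.28% × £3,750.00 = £910.50
Total income tax: £4,320.17 + £910.50 = £5,230.67

£5,230.67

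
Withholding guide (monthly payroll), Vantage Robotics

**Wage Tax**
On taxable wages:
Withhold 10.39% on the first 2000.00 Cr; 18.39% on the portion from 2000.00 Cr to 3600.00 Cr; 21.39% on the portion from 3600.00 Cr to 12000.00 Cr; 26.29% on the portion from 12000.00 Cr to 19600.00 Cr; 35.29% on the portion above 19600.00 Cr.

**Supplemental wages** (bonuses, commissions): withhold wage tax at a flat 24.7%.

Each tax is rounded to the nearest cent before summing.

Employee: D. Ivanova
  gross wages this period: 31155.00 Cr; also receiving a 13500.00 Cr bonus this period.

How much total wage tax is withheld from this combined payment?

11709.10 Cr

Wage Tax: taxable = 31155.00 Cr
  4296.84 Cr + 35.29% × (31155.00 Cr − 19600.00 Cr) = 4296.84 Cr + 35.29% × 11555.00 Cr = 8374.60 Cr
Supplemental (24.7% flat on bonus): 24.7% × 13500.00 Cr = 3334.50 Cr
Total wage tax: 8374.60 Cr + 3334.50 Cr = 11709.10 Cr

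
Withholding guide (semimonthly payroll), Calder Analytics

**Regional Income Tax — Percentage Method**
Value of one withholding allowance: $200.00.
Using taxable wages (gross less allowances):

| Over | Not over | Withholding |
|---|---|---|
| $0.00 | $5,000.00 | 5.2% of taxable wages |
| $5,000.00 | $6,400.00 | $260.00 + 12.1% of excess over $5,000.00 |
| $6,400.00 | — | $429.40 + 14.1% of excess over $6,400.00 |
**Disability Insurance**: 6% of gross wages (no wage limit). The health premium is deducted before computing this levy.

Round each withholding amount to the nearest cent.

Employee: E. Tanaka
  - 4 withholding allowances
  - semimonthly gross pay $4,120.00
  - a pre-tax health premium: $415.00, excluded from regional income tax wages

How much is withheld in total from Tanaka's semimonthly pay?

$373.36

Regional Income Tax: taxable = $4,120.00 − $415.00 − 4×$200.00 = $2,905.00
  5.2% × $2,905.00 = $151.06
Disability Insurance: 6% × $3,705.00 = $222.30
Total: $151.06 + $222.30 = $373.36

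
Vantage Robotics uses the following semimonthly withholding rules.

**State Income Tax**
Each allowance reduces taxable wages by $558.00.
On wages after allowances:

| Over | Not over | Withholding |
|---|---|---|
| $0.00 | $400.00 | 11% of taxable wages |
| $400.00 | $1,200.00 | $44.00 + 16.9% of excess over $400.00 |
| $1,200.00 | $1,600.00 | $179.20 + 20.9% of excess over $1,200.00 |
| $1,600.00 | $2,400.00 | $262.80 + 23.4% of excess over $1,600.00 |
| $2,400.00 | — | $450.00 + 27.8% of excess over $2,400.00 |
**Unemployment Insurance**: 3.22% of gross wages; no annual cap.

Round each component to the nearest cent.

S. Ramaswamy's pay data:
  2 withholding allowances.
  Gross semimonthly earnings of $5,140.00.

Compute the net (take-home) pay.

State Income Tax: taxable = $5,140.00 − 2×$558.00 = $4,024.00
  $450.00 + 27.8% × ($4,024.00 − $2,400.00) = $450.00 + 27.8% × $1,624.00 = $901.47
Unemployment Insurance: 3.22% × $5,140.00 = $165.51
Total withheld: $901.47 + $165.51 = $1,066.98
Net pay: $5,140.00 − $1,066.98 = $4,073.02

$4,073.02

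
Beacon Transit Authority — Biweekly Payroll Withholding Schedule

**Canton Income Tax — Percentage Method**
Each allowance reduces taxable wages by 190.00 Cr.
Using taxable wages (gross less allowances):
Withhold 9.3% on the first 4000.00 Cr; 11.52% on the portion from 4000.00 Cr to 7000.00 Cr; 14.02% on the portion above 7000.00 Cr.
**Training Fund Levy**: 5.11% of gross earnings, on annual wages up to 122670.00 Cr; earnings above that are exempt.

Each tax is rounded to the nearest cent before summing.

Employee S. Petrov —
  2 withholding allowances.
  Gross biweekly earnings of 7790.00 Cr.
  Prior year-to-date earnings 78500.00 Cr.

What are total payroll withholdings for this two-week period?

Canton Income Tax: taxable = 7790.00 Cr − 2×190.00 Cr = 7410.00 Cr
  717.60 Cr + 14.02% × (7410.00 Cr − 7000.00 Cr) = 717.60 Cr + 14.02% × 410.00 Cr = 775.08 Cr
Training Fund Levy: 5.11% × 7790.00 Cr = 398.07 Cr
Total: 775.08 Cr + 398.07 Cr = 1173.15 Cr

1173.15 Cr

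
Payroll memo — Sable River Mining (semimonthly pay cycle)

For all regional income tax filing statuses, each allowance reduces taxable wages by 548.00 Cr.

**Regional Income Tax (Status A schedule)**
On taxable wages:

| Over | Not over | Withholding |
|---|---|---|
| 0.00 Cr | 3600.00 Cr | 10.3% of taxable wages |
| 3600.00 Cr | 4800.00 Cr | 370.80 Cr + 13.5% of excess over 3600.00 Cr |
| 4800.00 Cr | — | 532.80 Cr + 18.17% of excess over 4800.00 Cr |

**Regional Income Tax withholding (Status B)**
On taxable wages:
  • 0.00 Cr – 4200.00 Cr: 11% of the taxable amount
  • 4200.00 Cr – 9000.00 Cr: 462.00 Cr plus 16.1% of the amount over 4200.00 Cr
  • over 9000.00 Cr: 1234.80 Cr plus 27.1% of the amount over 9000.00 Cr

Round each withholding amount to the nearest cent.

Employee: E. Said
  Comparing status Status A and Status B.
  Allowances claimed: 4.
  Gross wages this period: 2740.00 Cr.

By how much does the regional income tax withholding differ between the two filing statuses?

Regional Income Tax (Status A): taxable = 2740.00 Cr − 4×548.00 Cr = 548.00 Cr
  10.3% × 548.00 Cr = 56.44 Cr
Regional Income Tax (Status B): taxable = 2740.00 Cr − 4×548.00 Cr = 548.00 Cr
  11% × 548.00 Cr = 60.28 Cr
Difference: |56.44 Cr − 60.28 Cr| = 3.84 Cr (higher under Status B)

3.84 Cr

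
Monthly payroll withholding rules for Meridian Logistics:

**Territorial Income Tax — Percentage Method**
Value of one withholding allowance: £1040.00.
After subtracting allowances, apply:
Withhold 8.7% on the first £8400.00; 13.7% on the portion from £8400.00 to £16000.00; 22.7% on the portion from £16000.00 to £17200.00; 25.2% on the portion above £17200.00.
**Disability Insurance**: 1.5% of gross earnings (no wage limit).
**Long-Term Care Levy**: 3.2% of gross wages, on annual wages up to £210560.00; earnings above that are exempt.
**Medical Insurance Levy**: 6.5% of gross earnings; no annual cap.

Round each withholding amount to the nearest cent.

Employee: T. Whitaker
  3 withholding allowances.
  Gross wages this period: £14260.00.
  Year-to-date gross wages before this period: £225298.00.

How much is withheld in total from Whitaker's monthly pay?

£2246.98

Territorial Income Tax: taxable = £14260.00 − 3×£1040.00 = £11140.00
  £730.80 + 13.7% × (£11140.00 − £8400.00) = £730.80 + 13.7% × £2740.00 = £1106.18
Disability Insurance: 1.5% × £14260.00 = £213.90
Long-Term Care Levy: YTD £225298.00 ≥ cap £210560.00 → £0.00
Medical Insurance Levy: 6.5% × £14260.00 = £926.90
Total: £1106.18 + £213.90 + £0.00 + £926.90 = £2246.98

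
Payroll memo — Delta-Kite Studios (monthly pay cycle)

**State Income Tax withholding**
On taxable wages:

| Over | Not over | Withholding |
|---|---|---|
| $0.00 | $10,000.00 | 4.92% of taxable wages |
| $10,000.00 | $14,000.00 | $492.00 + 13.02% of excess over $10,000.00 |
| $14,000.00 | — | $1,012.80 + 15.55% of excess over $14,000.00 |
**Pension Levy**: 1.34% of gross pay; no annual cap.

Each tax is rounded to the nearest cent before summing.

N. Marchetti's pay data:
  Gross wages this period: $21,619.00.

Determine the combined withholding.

State Income Tax: taxable = $21,619.00
  $1,012.80 + 15.55% × ($21,619.00 − $14,000.00) = $1,012.80 + 15.55% × $7,619.00 = $2,197.55
Pension Levy: 1.34% × $21,619.00 = $289.69
Total: $2,197.55 + $289.69 = $2,487.24

$2,487.24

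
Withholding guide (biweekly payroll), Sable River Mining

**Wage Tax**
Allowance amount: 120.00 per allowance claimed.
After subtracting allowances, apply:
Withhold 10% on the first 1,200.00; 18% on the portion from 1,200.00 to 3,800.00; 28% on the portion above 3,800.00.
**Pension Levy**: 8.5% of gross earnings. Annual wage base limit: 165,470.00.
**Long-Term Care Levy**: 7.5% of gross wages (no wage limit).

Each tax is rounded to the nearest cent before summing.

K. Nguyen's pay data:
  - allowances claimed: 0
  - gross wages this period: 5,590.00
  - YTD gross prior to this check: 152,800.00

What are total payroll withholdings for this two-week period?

1,983.60

Wage Tax: taxable = 5,590.00
  588.00 + 28% × (5,590.00 − 3,800.00) = 588.00 + 28% × 1,790.00 = 1,089.20
Pension Levy: 8.5% × 5,590.00 = 475.15
Long-Term Care Levy: 7.5% × 5,590.00 = 419.25
Total: 1,089.20 + 475.15 + 419.25 = 1,983.60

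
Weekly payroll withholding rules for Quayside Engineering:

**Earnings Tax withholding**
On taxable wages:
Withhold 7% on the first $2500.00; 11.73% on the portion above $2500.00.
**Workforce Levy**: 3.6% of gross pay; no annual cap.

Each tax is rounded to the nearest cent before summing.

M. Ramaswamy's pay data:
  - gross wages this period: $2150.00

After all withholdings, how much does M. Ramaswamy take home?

Earnings Tax: taxable = $2150.00
  7% × $2150.00 = $150.50
Workforce Levy: 3.6% × $2150.00 = $77.40
Total withheld: $150.50 + $77.40 = $227.90
Net pay: $2150.00 − $227.90 = $1922.10

$1922.10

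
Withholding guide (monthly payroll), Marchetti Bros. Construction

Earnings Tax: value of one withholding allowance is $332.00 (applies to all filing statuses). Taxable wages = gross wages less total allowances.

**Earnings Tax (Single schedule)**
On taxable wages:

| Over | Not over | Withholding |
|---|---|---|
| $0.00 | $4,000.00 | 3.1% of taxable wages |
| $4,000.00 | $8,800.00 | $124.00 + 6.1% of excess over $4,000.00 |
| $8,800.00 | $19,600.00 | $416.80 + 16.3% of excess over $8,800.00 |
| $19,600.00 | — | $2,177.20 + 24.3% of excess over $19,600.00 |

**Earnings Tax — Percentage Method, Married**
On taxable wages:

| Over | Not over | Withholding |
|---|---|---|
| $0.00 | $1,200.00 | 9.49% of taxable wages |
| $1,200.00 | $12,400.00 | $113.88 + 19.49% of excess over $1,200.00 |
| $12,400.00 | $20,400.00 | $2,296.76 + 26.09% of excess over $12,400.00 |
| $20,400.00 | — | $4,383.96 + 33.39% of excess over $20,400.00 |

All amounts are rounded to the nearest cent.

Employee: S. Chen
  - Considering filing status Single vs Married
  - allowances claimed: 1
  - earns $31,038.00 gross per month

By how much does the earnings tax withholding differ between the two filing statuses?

Earnings Tax (Single): taxable = $31,038.00 − 1×$332.00 = $30,706.00
  $2,177.20 + 24.3% × ($30,706.00 − $19,600.00) = $2,177.20 + 24.3% × $11,106.00 = $4,875.96
Earnings Tax (Married): taxable = $31,038.00 − 1×$332.00 = $30,706.00
  $4,383.96 + 33.39% × ($30,706.00 − $20,400.00) = $4,383.96 + 33.39% × $10,306.00 = $7,825.13
Difference: |$4,875.96 − $7,825.13| = $2,949.17 (higher under Married)

$2,949.17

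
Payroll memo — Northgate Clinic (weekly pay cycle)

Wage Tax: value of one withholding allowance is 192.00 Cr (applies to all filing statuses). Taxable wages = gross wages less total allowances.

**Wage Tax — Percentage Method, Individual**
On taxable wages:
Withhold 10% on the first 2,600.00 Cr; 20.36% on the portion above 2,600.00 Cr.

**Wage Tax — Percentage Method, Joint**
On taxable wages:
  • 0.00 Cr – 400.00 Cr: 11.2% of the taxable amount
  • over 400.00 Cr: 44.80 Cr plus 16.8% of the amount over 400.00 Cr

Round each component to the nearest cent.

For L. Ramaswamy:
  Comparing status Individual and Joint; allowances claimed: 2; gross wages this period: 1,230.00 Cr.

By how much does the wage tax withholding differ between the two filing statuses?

35.13 Cr

Wage Tax (Individual): taxable = 1,230.00 Cr − 2×192.00 Cr = 846.00 Cr
  10% × 846.00 Cr = 84.60 Cr
Wage Tax (Joint): taxable = 1,230.00 Cr − 2×192.00 Cr = 846.00 Cr
  44.80 Cr + 16.8% × (846.00 Cr − 400.00 Cr) = 44.80 Cr + 16.8% × 446.00 Cr = 119.73 Cr
Difference: |84.60 Cr − 119.73 Cr| = 35.13 Cr (higher under Joint)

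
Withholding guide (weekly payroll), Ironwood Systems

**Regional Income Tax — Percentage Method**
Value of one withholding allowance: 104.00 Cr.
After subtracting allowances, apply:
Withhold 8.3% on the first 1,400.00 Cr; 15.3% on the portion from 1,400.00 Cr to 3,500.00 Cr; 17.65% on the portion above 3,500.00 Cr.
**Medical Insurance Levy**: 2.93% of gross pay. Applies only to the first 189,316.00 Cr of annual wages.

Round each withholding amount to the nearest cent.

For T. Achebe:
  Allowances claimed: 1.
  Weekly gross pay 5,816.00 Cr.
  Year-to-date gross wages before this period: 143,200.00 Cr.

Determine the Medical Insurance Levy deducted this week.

Medical Insurance Levy: 2.93% × 5,816.00 Cr = 170.41 Cr

170.41 Cr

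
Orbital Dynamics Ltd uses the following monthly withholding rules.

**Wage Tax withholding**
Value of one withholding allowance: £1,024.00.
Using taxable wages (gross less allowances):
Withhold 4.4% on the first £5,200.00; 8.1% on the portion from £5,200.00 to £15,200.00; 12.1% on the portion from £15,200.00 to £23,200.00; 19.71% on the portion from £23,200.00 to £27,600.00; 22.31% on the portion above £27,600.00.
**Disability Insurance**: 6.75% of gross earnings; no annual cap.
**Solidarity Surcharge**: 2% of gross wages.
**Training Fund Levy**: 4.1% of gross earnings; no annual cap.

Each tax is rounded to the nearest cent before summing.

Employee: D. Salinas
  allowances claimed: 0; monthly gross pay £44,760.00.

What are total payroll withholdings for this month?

Wage Tax: taxable = £44,760.00
  £2,874.04 + 22.31% × (£44,760.00 − £27,600.00) = £2,874.04 + 22.31% × £17,160.00 = £6,702.44
Disability Insurance: 6.75% × £44,760.00 = £3,021.30
Solidarity Surcharge: 2% × £44,760.00 = £895.20
Training Fund Levy: 4.1% × £44,760.00 = £1,835.16
Total: £6,702.44 + £3,021.30 + £895.20 + £1,835.16 = £12,454.10

£12,454.10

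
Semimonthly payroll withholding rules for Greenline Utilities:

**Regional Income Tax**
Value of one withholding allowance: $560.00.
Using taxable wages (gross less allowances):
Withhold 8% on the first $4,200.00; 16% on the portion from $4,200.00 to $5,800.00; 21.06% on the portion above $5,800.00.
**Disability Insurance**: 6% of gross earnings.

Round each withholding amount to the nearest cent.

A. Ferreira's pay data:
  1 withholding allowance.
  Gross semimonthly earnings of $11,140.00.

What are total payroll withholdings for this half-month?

$2,267.07

Regional Income Tax: taxable = $11,140.00 − 1×$560.00 = $10,580.00
  $592.00 + 21.06% × ($10,580.00 − $5,800.00) = $592.00 + 21.06% × $4,780.00 = $1,598.67
Disability Insurance: 6% × $11,140.00 = $668.40
Total: $1,598.67 + $668.40 = $2,267.07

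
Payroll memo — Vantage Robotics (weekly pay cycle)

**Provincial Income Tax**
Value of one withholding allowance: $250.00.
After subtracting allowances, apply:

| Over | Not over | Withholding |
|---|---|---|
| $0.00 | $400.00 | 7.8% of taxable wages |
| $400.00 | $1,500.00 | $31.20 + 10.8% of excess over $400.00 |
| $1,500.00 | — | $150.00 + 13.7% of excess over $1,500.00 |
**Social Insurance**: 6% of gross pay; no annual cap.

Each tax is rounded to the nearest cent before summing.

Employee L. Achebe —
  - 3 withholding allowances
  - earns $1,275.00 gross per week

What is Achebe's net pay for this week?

Provincial Income Tax: taxable = $1,275.00 − 3×$250.00 = $525.00
  $31.20 + 10.8% × ($525.00 − $400.00) = $31.20 + 10.8% × $125.00 = $44.70
Social Insurance: 6% × $1,275.00 = $76.50
Total withheld: $44.70 + $76.50 = $121.20
Net pay: $1,275.00 − $121.20 = $1,153.80

$1,153.80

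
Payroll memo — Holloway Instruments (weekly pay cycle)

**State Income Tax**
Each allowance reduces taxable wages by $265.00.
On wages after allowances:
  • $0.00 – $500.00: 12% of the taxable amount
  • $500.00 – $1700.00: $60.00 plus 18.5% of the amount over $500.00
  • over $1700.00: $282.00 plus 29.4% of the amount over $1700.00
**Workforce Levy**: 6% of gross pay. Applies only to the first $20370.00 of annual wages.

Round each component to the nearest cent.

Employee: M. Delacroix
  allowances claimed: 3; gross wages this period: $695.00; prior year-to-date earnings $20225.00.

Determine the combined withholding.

State Income Tax: taxable = $695.00 − 3×$265.00 = $-100.00
  Taxable ≤ 0 → $0.00
Workforce Levy: cap $20370.00 − YTD $20225.00 = $145.00 subject; 6% × $145.00 = $8.70
Total: $0.00 + $8.70 = $8.70

$8.70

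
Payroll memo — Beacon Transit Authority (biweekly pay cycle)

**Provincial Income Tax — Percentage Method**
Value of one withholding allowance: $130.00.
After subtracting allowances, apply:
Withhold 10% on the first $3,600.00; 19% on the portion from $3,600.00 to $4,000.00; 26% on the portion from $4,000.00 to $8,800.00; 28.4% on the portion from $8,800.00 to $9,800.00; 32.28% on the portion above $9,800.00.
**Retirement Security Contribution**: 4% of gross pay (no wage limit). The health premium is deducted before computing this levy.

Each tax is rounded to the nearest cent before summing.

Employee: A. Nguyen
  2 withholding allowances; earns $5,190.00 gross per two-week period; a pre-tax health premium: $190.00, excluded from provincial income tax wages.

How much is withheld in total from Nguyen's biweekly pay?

$828.40

Provincial Income Tax: taxable = $5,190.00 − $190.00 − 2×$130.00 = $4,740.00
  $436.00 + 26% × ($4,740.00 − $4,000.00) = $436.00 + 26% × $740.00 = $628.40
Retirement Security Contribution: 4% × $5,000.00 = $200.00
Total: $628.40 + $200.00 = $828.40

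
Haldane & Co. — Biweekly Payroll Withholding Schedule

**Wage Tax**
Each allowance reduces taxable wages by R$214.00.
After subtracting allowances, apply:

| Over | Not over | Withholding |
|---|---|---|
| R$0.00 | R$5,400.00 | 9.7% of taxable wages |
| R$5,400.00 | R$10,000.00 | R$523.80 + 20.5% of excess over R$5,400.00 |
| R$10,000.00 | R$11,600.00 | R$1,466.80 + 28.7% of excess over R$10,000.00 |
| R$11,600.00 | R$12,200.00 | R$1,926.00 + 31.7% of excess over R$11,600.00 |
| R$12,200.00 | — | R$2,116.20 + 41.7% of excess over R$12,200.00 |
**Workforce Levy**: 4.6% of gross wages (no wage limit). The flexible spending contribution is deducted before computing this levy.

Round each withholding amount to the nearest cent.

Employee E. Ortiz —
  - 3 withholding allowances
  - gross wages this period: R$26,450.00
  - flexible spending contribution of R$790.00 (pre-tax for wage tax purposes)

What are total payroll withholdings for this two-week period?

Wage Tax: taxable = R$26,450.00 − R$790.00 − 3×R$214.00 = R$25,018.00
  R$2,116.20 + 41.7% × (R$25,018.00 − R$12,200.00) = R$2,116.20 + 41.7% × R$12,818.00 = R$7,461.31
Workforce Levy: 4.6% × R$25,660.00 = R$1,180.36
Total: R$7,461.31 + R$1,180.36 = R$8,641.67

R$8,641.67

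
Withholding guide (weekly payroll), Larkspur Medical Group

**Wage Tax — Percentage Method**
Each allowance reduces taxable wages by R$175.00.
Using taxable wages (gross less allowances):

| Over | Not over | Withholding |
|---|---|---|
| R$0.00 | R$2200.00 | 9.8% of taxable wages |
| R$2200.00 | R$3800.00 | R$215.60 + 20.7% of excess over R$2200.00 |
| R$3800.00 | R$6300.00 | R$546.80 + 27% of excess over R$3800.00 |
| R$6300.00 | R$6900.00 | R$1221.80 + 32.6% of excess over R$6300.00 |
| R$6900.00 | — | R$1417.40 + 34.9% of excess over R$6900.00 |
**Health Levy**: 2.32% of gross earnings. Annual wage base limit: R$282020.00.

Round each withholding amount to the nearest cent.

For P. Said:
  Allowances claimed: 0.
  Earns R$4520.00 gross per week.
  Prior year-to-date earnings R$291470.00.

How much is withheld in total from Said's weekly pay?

Wage Tax: taxable = R$4520.00
  R$546.80 + 27% × (R$4520.00 − R$3800.00) = R$546.80 + 27% × R$720.00 = R$741.20
Health Levy: YTD R$291470.00 ≥ cap R$282020.00 → R$0.00
Total: R$741.20 + R$0.00 = R$741.20

R$741.20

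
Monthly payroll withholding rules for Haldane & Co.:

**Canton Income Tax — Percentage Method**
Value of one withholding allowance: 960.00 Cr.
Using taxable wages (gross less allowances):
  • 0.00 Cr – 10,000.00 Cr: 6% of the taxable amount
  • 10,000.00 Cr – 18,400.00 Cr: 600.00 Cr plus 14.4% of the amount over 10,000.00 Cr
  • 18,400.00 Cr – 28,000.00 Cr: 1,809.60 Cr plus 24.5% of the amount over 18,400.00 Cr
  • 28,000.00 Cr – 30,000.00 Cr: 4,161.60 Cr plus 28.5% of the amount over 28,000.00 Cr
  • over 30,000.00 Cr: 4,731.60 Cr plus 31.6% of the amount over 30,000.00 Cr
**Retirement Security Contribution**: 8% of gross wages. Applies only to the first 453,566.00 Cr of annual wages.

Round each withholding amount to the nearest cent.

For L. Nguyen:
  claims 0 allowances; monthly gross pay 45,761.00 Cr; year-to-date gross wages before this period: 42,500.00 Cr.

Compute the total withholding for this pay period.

Canton Income Tax: taxable = 45,761.00 Cr
  4,731.60 Cr + 31.6% × (45,761.00 Cr − 30,000.00 Cr) = 4,731.60 Cr + 31.6% × 15,761.00 Cr = 9,712.08 Cr
Retirement Security Contribution: 8% × 45,761.00 Cr = 3,660.88 Cr
Total: 9,712.08 Cr + 3,660.88 Cr = 13,372.96 Cr

13,372.96 Cr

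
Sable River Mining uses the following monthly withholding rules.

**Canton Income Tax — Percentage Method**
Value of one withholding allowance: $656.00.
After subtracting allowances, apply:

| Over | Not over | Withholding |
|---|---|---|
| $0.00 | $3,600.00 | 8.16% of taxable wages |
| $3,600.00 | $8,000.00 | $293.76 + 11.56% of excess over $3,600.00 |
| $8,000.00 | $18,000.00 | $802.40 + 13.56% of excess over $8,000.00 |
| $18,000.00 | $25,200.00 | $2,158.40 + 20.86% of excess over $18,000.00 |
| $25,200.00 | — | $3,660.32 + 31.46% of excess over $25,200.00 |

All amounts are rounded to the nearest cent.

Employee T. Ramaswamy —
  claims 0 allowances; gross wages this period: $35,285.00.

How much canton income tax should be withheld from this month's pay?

Canton Income Tax: taxable = $35,285.00
  $3,660.32 + 31.46% × ($35,285.00 − $25,200.00) = $3,660.32 + 31.46% × $10,085.00 = $6,833.06

$6,833.06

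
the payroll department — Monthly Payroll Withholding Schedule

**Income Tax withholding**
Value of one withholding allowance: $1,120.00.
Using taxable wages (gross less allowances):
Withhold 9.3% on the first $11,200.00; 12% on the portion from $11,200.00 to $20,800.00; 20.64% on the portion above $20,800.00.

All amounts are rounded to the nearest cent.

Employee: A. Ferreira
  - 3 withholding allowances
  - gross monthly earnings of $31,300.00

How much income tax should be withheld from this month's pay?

Income Tax: taxable = $31,300.00 − 3×$1,120.00 = $27,940.00
  $2,193.60 + 20.64% × ($27,940.00 − $20,800.00) = $2,193.60 + 20.64% × $7,140.00 = $3,667.30

$3,667.30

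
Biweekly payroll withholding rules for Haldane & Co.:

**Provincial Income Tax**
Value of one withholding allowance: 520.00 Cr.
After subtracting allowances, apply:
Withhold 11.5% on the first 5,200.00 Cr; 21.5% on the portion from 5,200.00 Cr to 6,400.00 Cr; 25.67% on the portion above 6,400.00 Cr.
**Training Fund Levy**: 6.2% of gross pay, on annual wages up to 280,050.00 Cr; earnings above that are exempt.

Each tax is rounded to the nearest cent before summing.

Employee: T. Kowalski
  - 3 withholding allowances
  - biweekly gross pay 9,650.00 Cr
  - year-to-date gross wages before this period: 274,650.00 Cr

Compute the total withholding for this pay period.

1,624.62 Cr

Provincial Income Tax: taxable = 9,650.00 Cr − 3×520.00 Cr = 8,090.00 Cr
  856.00 Cr + 25.67% × (8,090.00 Cr − 6,400.00 Cr) = 856.00 Cr + 25.67% × 1,690.00 Cr = 1,289.82 Cr
Training Fund Levy: cap 280,050.00 Cr − YTD 274,650.00 Cr = 5,400.00 Cr subject; 6.2% × 5,400.00 Cr = 334.80 Cr
Total: 1,289.82 Cr + 334.80 Cr = 1,624.62 Cr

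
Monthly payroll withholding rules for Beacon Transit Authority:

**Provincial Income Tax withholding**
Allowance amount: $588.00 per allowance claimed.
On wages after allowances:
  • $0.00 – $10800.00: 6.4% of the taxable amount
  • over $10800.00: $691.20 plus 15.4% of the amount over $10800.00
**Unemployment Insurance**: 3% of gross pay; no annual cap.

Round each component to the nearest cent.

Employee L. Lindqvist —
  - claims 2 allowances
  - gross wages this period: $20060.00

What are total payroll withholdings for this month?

$2537.94

Provincial Income Tax: taxable = $20060.00 − 2×$588.00 = $18884.00
  $691.20 + 15.4% × ($18884.00 − $10800.00) = $691.20 + 15.4% × $8084.00 = $1936.14
Unemployment Insurance: 3% × $20060.00 = $601.80
Total: $1936.14 + $601.80 = $2537.94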